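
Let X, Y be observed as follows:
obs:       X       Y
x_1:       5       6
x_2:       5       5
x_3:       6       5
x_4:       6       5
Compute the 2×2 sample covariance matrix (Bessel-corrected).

Step 1 — column means:
  mean(X) = (5 + 5 + 6 + 6) / 4 = 22/4 = 5.5
  mean(Y) = (6 + 5 + 5 + 5) / 4 = 21/4 = 5.25

Step 2 — sample covariance S[i,j] = (1/(n-1)) · Σ_k (x_{k,i} - mean_i) · (x_{k,j} - mean_j), with n-1 = 3.
  S[X,X] = ((-0.5)·(-0.5) + (-0.5)·(-0.5) + (0.5)·(0.5) + (0.5)·(0.5)) / 3 = 1/3 = 0.3333
  S[X,Y] = ((-0.5)·(0.75) + (-0.5)·(-0.25) + (0.5)·(-0.25) + (0.5)·(-0.25)) / 3 = -0.5/3 = -0.1667
  S[Y,Y] = ((0.75)·(0.75) + (-0.25)·(-0.25) + (-0.25)·(-0.25) + (-0.25)·(-0.25)) / 3 = 0.75/3 = 0.25

S is symmetric (S[j,i] = S[i,j]). Assembling:

S = [[0.3333, -0.1667],
 [-0.1667, 0.25]]


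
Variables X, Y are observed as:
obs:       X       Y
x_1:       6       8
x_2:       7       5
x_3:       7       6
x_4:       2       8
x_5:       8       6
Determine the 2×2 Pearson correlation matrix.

Step 1 — column means:
  mean(X) = (6 + 7 + 7 + 2 + 8) / 5 = 30/5 = 6
  mean(Y) = (8 + 5 + 6 + 8 + 6) / 5 = 33/5 = 6.6

Step 2 — sample variances and covariances s[i,j] = (1/(n-1)) · Σ_k (x_{k,i} - mean_i) · (x_{k,j} - mean_j), with n-1 = 4:
  s[X,X] = ((0)·(0) + (1)·(1) + (1)·(1) + (-4)·(-4) + (2)·(2)) / 4 = 22/4 = 5.5
  s[X,Y] = ((0)·(1.4) + (1)·(-1.6) + (1)·(-0.6) + (-4)·(1.4) + (2)·(-0.6)) / 4 = -9/4 = -2.25
  s[Y,Y] = ((1.4)·(1.4) + (-1.6)·(-1.6) + (-0.6)·(-0.6) + (1.4)·(1.4) + (-0.6)·(-0.6)) / 4 = 7.2/4 = 1.8
  Sample standard deviations s_i = √(s[i,i]):
  s(X) = √(5.5) = 2.3452
  s(Y) = √(1.8) = 1.3416

Step 3 — r_{ij} = s_{ij} / (s_i · s_j):
  r[X,X] = 1 (diagonal).
  r[X,Y] = -2.25 / (2.3452 · 1.3416) = -2.25 / 3.1464 = -0.7151
  r[Y,Y] = 1 (diagonal).

R is symmetric with unit diagonal. Assembling:

R = [[1, -0.7151],
 [-0.7151, 1]]


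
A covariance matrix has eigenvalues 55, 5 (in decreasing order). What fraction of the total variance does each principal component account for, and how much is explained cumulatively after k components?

Step 1 — total variance = trace(Sigma) = Σ λ_i = 55 + 5 = 60.

Step 2 — fraction explained by component i = λ_i / Σ λ:
  PC1: 55/60 = 0.9167
  PC2: 5/60 = 0.0833

Step 3 — cumulative fraction after k components = (λ_1 + ... + λ_k) / Σ λ:
  k = 1: 55/60 = 0.9167
  k = 2: (55 + 5)/60 = 60/60 = 1

Summary (fraction, with percent):

explained: PC1 0.9167 (91.67%), PC2 0.0833 (8.33%);  cumulative: 0.9167, 1


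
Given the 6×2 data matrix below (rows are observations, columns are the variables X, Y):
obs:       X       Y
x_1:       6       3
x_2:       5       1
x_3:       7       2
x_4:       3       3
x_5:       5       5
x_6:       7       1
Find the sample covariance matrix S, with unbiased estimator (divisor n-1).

Step 1 — column means:
  mean(X) = (6 + 5 + 7 + 3 + 5 + 7) / 6 = 33/6 = 5.5
  mean(Y) = (3 + 1 + 2 + 3 + 5 + 1) / 6 = 15/6 = 2.5

Step 2 — sample covariance S[i,j] = (1/(n-1)) · Σ_k (x_{k,i} - mean_i) · (x_{k,j} - mean_j), with n-1 = 5.
  S[X,X] = ((0.5)·(0.5) + (-0.5)·(-0.5) + (1.5)·(1.5) + (-2.5)·(-2.5) + (-0.5)·(-0.5) + (1.5)·(1.5)) / 5 = 11.5/5 = 2.3
  S[X,Y] = ((0.5)·(0.5) + (-0.5)·(-1.5) + (1.5)·(-0.5) + (-2.5)·(0.5) + (-0.5)·(2.5) + (1.5)·(-1.5)) / 5 = -4.5/5 = -0.9
  S[Y,Y] = ((0.5)·(0.5) + (-1.5)·(-1.5) + (-0.5)·(-0.5) + (0.5)·(0.5) + (2.5)·(2.5) + (-1.5)·(-1.5)) / 5 = 11.5/5 = 2.3

S is symmetric (S[j,i] = S[i,j]). Assembling:

S = [[2.3, -0.9],
 [-0.9, 2.3]]


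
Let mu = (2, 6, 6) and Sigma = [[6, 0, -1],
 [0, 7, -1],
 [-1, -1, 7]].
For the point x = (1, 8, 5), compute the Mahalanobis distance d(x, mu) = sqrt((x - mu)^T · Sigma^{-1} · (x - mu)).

Step 1 — centre the observation: (x - mu) = (-1, 2, -1).

Step 2 — invert Sigma (cofactor / det for 3×3, or solve directly):
  Sigma^{-1} = [[0.1708, 0.0036, 0.0249],
 [0.0036, 0.1459, 0.0214],
 [0.0249, 0.0214, 0.1495]].

Step 3 — form the quadratic (x - mu)^T · Sigma^{-1} · (x - mu):
  Sigma^{-1} · (x - mu) = (-0.1886, 0.2669, -0.1317).
  (x - mu)^T · [Sigma^{-1} · (x - mu)] = (-1)·(-0.1886) + (2)·(0.2669) + (-1)·(-0.1317) = 0.8541.

Step 4 — take square root: d = √(0.8541) ≈ 0.9242.

d(x, mu) = √(0.8541) ≈ 0.9242


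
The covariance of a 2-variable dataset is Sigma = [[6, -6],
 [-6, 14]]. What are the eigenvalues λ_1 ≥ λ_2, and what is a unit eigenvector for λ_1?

Step 1 — characteristic polynomial of 2×2 Sigma:
  det(Sigma - λI) = λ² - trace · λ + det = 0.
  trace = 6 + 14 = 20, det = 6·14 - (-6)² = 48.
Step 2 — discriminant:
  Δ = trace² - 4·det = 400 - 192 = 208.
Step 3 — eigenvalues:
  λ = (trace ± √Δ)/2 = (20 ± 14.4222)/2,
  λ_1 = 17.2111,  λ_2 = 2.7889.

Step 4 — unit eigenvector for λ_1: solve (Sigma - λ_1 I)v = 0. First row:
  (6 - 17.2111)·v_x + (-6)·v_y = 0, i.e. (-11.2111)·v_x + (-6)·v_y = 0,
  so v ∝ (b, λ_1 - a) = (-6, 11.2111); multiply by -1 so the first entry is positive: u = (6, -11.2111).
  ||u|| = √((6)² + (-11.2111)²) = √(161.6888) ≈ 12.7157,
  v_1 = u/||u|| ≈ (0.4719, -0.8817) (||v_1|| = 1).

λ_1 = 17.2111,  λ_2 = 2.7889;  v_1 ≈ (0.4719, -0.8817)


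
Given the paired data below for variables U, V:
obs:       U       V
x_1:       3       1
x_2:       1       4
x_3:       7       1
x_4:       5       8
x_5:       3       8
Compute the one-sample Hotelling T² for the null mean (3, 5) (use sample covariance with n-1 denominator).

Step 1 — sample mean vector:
  mean(U) = (3 + 1 + 7 + 5 + 3) / 5 = 19/5 = 3.8
  mean(V) = (1 + 4 + 1 + 8 + 8) / 5 = 22/5 = 4.4
  x̄ = (3.8, 4.4),  deviation x̄ - mu_0 = (3.8, 4.4) - (3, 5) = (0.8, -0.6).

Step 2 — sample covariance matrix, S[i,j] = (1/(n-1)) · Σ_k (x_{k,i} - mean_i) · (x_{k,j} - mean_j), divisor n-1 = 4:
  S[U,U] = ((-0.8)·(-0.8) + (-2.8)·(-2.8) + (3.2)·(3.2) + (1.2)·(1.2) + (-0.8)·(-0.8)) / 4 = 20.8/4 = 5.2
  S[U,V] = ((-0.8)·(-3.4) + (-2.8)·(-0.4) + (3.2)·(-3.4) + (1.2)·(3.6) + (-0.8)·(3.6)) / 4 = -5.6/4 = -1.4
  S[V,V] = ((-3.4)·(-3.4) + (-0.4)·(-0.4) + (-3.4)·(-3.4) + (3.6)·(3.6) + (3.6)·(3.6)) / 4 = 49.2/4 = 12.3
  S = [[5.2, -1.4],
 [-1.4, 12.3]].

Step 3 — invert S. det(S) = 5.2·12.3 - (-1.4)² = 62.
  S^{-1} = (1/det) · [[d, -b], [-b, a]] = [[0.1984, 0.0226],
 [0.0226, 0.0839]].

Step 4 — quadratic form (x̄ - mu_0)^T · S^{-1} · (x̄ - mu_0):
  S^{-1} · (x̄ - mu_0) = (0.1452, -0.0323),
  (x̄ - mu_0)^T · [...] = (0.8)·(0.1452) + (-0.6)·(-0.0323) = 0.1355.

Step 5 — scale by n: T² = 5 · 0.1355 = 0.6774.

T² ≈ 0.6774


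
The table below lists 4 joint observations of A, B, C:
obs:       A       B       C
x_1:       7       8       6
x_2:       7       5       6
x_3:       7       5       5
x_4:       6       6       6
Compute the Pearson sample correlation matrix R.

Step 1 — column means:
  mean(A) = (7 + 7 + 7 + 6) / 4 = 27/4 = 6.75
  mean(B) = (8 + 5 + 5 + 6) / 4 = 24/4 = 6
  mean(C) = (6 + 6 + 5 + 6) / 4 = 23/4 = 5.75

Step 2 — sample variances and covariances s[i,j] = (1/(n-1)) · Σ_k (x_{k,i} - mean_i) · (x_{k,j} - mean_j), with n-1 = 3:
  s[A,A] = ((0.25)·(0.25) + (0.25)·(0.25) + (0.25)·(0.25) + (-0.75)·(-0.75)) / 3 = 0.75/3 = 0.25
  s[A,B] = ((0.25)·(2) + (0.25)·(-1) + (0.25)·(-1) + (-0.75)·(0)) / 3 = 0/3 = 0
  s[A,C] = ((0.25)·(0.25) + (0.25)·(0.25) + (0.25)·(-0.75) + (-0.75)·(0.25)) / 3 = -0.25/3 = -0.0833
  s[B,B] = ((2)·(2) + (-1)·(-1) + (-1)·(-1) + (0)·(0)) / 3 = 6/3 = 2
  s[B,C] = ((2)·(0.25) + (-1)·(0.25) + (-1)·(-0.75) + (0)·(0.25)) / 3 = 1/3 = 0.3333
  s[C,C] = ((0.25)·(0.25) + (0.25)·(0.25) + (-0.75)·(-0.75) + (0.25)·(0.25)) / 3 = 0.75/3 = 0.25
  Sample standard deviations s_i = √(s[i,i]):
  s(A) = √(0.25) = 0.5
  s(B) = √(2) = 1.4142
  s(C) = √(0.25) = 0.5

Step 3 — r_{ij} = s_{ij} / (s_i · s_j):
  r[A,A] = 1 (diagonal).
  r[A,B] = 0 / (0.5 · 1.4142) = 0 / 0.7071 = 0
  r[A,C] = -0.0833 / (0.5 · 0.5) = -0.0833 / 0.25 = -0.3333
  r[B,B] = 1 (diagonal).
  r[B,C] = 0.3333 / (1.4142 · 0.5) = 0.3333 / 0.7071 = 0.4714
  r[C,C] = 1 (diagonal).

R is symmetric with unit diagonal. Assembling:

R = [[1, 0, -0.3333],
 [0, 1, 0.4714],
 [-0.3333, 0.4714, 1]]


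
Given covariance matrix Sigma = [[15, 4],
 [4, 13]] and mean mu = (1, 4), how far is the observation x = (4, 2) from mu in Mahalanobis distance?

Step 1 — centre the observation: (x - mu) = (3, -2).

Step 2 — invert Sigma. det(Sigma) = 15·13 - (4)² = 179.
  Sigma^{-1} = (1/det) · [[d, -b], [-b, a]] = [[0.0726, -0.0223],
 [-0.0223, 0.0838]].

Step 3 — form the quadratic (x - mu)^T · Sigma^{-1} · (x - mu):
  Sigma^{-1} · (x - mu) = (0.2626, -0.2346).
  (x - mu)^T · [Sigma^{-1} · (x - mu)] = (3)·(0.2626) + (-2)·(-0.2346) = 1.257.

Step 4 — take square root: d = √(1.257) ≈ 1.1212.

d(x, mu) = √(1.257) ≈ 1.1212


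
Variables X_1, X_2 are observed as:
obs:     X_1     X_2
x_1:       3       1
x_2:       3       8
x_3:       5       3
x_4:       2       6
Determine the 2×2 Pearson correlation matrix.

Step 1 — column means:
  mean(X_1) = (3 + 3 + 5 + 2) / 4 = 13/4 = 3.25
  mean(X_2) = (1 + 8 + 3 + 6) / 4 = 18/4 = 4.5

Step 2 — sample variances and covariances s[i,j] = (1/(n-1)) · Σ_k (x_{k,i} - mean_i) · (x_{k,j} - mean_j), with n-1 = 3:
  s[X_1,X_1] = ((-0.25)·(-0.25) + (-0.25)·(-0.25) + (1.75)·(1.75) + (-1.25)·(-1.25)) / 3 = 4.75/3 = 1.5833
  s[X_1,X_2] = ((-0.25)·(-3.5) + (-0.25)·(3.5) + (1.75)·(-1.5) + (-1.25)·(1.5)) / 3 = -4.5/3 = -1.5
  s[X_2,X_2] = ((-3.5)·(-3.5) + (3.5)·(3.5) + (-1.5)·(-1.5) + (1.5)·(1.5)) / 3 = 29/3 = 9.6667
  Sample standard deviations s_i = √(s[i,i]):
  s(X_1) = √(1.5833) = 1.2583
  s(X_2) = √(9.6667) = 3.1091

Step 3 — r_{ij} = s_{ij} / (s_i · s_j):
  r[X_1,X_1] = 1 (diagonal).
  r[X_1,X_2] = -1.5 / (1.2583 · 3.1091) = -1.5 / 3.9122 = -0.3834
  r[X_2,X_2] = 1 (diagonal).

R is symmetric with unit diagonal. Assembling:

R = [[1, -0.3834],
 [-0.3834, 1]]


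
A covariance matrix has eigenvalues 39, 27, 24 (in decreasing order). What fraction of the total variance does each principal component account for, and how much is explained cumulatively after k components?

Step 1 — total variance = trace(Sigma) = Σ λ_i = 39 + 27 + 24 = 90.

Step 2 — fraction explained by component i = λ_i / Σ λ:
  PC1: 39/90 = 0.4333
  PC2: 27/90 = 0.3
  PC3: 24/90 = 0.2667

Step 3 — cumulative fraction after k components = (λ_1 + ... + λ_k) / Σ λ:
  k = 1: 39/90 = 0.4333
  k = 2: (39 + 27)/90 = 66/90 = 0.7333
  k = 3: (39 + 27 + 24)/90 = 90/90 = 1

Summary (fraction, with percent):

explained: PC1 0.4333 (43.33%), PC2 0.3 (30%), PC3 0.2667 (26.67%);  cumulative: 0.4333, 0.7333, 1


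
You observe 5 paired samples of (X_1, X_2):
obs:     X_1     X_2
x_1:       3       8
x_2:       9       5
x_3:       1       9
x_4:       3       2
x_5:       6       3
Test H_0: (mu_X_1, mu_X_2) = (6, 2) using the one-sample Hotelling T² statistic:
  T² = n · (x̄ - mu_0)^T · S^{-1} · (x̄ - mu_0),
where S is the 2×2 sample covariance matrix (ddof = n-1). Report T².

Step 1 — sample mean vector:
  mean(X_1) = (3 + 9 + 1 + 3 + 6) / 5 = 22/5 = 4.4
  mean(X_2) = (8 + 5 + 9 + 2 + 3) / 5 = 27/5 = 5.4
  x̄ = (4.4, 5.4),  deviation x̄ - mu_0 = (4.4, 5.4) - (6, 2) = (-1.6, 3.4).

Step 2 — sample covariance matrix, S[i,j] = (1/(n-1)) · Σ_k (x_{k,i} - mean_i) · (x_{k,j} - mean_j), divisor n-1 = 4:
  S[X_1,X_1] = ((-1.4)·(-1.4) + (4.6)·(4.6) + (-3.4)·(-3.4) + (-1.4)·(-1.4) + (1.6)·(1.6)) / 4 = 39.2/4 = 9.8
  S[X_1,X_2] = ((-1.4)·(2.6) + (4.6)·(-0.4) + (-3.4)·(3.6) + (-1.4)·(-3.4) + (1.6)·(-2.4)) / 4 = -16.8/4 = -4.2
  S[X_2,X_2] = ((2.6)·(2.6) + (-0.4)·(-0.4) + (3.6)·(3.6) + (-3.4)·(-3.4) + (-2.4)·(-2.4)) / 4 = 37.2/4 = 9.3
  S = [[9.8, -4.2],
 [-4.2, 9.3]].

Step 3 — invert S. det(S) = 9.8·9.3 - (-4.2)² = 73.5.
  S^{-1} = (1/det) · [[d, -b], [-b, a]] = [[0.1265, 0.0571],
 [0.0571, 0.1333]].

Step 4 — quadratic form (x̄ - mu_0)^T · S^{-1} · (x̄ - mu_0):
  S^{-1} · (x̄ - mu_0) = (-0.0082, 0.3619),
  (x̄ - mu_0)^T · [...] = (-1.6)·(-0.0082) + (3.4)·(0.3619) = 1.2435.

Step 5 — scale by n: T² = 5 · 1.2435 = 6.2177.

T² ≈ 6.2177


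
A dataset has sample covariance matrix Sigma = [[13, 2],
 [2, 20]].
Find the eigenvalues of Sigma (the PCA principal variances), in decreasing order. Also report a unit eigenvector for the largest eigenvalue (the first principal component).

Step 1 — characteristic polynomial of 2×2 Sigma:
  det(Sigma - λI) = λ² - trace · λ + det = 0.
  trace = 13 + 20 = 33, det = 13·20 - (2)² = 256.
Step 2 — discriminant:
  Δ = trace² - 4·det = 1089 - 1024 = 65.
Step 3 — eigenvalues:
  λ = (trace ± √Δ)/2 = (33 ± 8.0623)/2,
  λ_1 = 20.5311,  λ_2 = 12.4689.

Step 4 — unit eigenvector for λ_1: solve (Sigma - λ_1 I)v = 0. First row:
  (13 - 20.5311)·v_x + (2)·v_y = 0, i.e. (-7.5311)·v_x + (2)·v_y = 0,
  so v ∝ (b, λ_1 - a) = (2, 7.5311) = u.
  ||u|| = √((2)² + (7.5311)²) = √(60.7179) ≈ 7.7922,
  v_1 = u/||u|| ≈ (0.2567, 0.9665) (||v_1|| = 1).

λ_1 = 20.5311,  λ_2 = 12.4689;  v_1 ≈ (0.2567, 0.9665)


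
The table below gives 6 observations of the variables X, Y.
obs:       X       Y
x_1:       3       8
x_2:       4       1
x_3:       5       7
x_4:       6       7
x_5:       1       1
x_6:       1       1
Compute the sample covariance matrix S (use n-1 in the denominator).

Step 1 — column means:
  mean(X) = (3 + 4 + 5 + 6 + 1 + 1) / 6 = 20/6 = 3.3333
  mean(Y) = (8 + 1 + 7 + 7 + 1 + 1) / 6 = 25/6 = 4.1667

Step 2 — sample covariance S[i,j] = (1/(n-1)) · Σ_k (x_{k,i} - mean_i) · (x_{k,j} - mean_j), with n-1 = 5.
  S[X,X] = ((-0.3333)·(-0.3333) + (0.6667)·(0.6667) + (1.6667)·(1.6667) + (2.6667)·(2.6667) + (-2.3333)·(-2.3333) + (-2.3333)·(-2.3333)) / 5 = 21.3333/5 = 4.2667
  S[X,Y] = ((-0.3333)·(3.8333) + (0.6667)·(-3.1667) + (1.6667)·(2.8333) + (2.6667)·(2.8333) + (-2.3333)·(-3.1667) + (-2.3333)·(-3.1667)) / 5 = 23.6667/5 = 4.7333
  S[Y,Y] = ((3.8333)·(3.8333) + (-3.1667)·(-3.1667) + (2.8333)·(2.8333) + (2.8333)·(2.8333) + (-3.1667)·(-3.1667) + (-3.1667)·(-3.1667)) / 5 = 60.8333/5 = 12.1667

S is symmetric (S[j,i] = S[i,j]). Assembling:

S = [[4.2667, 4.7333],
 [4.7333, 12.1667]]


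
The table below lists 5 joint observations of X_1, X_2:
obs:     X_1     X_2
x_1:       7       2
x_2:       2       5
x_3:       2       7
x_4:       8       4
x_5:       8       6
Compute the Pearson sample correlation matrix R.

Step 1 — column means:
  mean(X_1) = (7 + 2 + 2 + 8 + 8) / 5 = 27/5 = 5.4
  mean(X_2) = (2 + 5 + 7 + 4 + 6) / 5 = 24/5 = 4.8

Step 2 — sample variances and covariances s[i,j] = (1/(n-1)) · Σ_k (x_{k,i} - mean_i) · (x_{k,j} - mean_j), with n-1 = 4:
  s[X_1,X_1] = ((1.6)·(1.6) + (-3.4)·(-3.4) + (-3.4)·(-3.4) + (2.6)·(2.6) + (2.6)·(2.6)) / 4 = 39.2/4 = 9.8
  s[X_1,X_2] = ((1.6)·(-2.8) + (-3.4)·(0.2) + (-3.4)·(2.2) + (2.6)·(-0.8) + (2.6)·(1.2)) / 4 = -11.6/4 = -2.9
  s[X_2,X_2] = ((-2.8)·(-2.8) + (0.2)·(0.2) + (2.2)·(2.2) + (-0.8)·(-0.8) + (1.2)·(1.2)) / 4 = 14.8/4 = 3.7
  Sample standard deviations s_i = √(s[i,i]):
  s(X_1) = √(9.8) = 3.1305
  s(X_2) = √(3.7) = 1.9235

Step 3 — r_{ij} = s_{ij} / (s_i · s_j):
  r[X_1,X_1] = 1 (diagonal).
  r[X_1,X_2] = -2.9 / (3.1305 · 1.9235) = -2.9 / 6.0216 = -0.4816
  r[X_2,X_2] = 1 (diagonal).

R is symmetric with unit diagonal. Assembling:

R = [[1, -0.4816],
 [-0.4816, 1]]


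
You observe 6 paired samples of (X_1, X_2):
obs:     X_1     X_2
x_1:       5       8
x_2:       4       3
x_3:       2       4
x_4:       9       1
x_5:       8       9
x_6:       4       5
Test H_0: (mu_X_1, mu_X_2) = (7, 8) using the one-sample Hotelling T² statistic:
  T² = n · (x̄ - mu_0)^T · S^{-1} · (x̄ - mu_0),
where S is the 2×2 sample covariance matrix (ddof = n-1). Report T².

Step 1 — sample mean vector:
  mean(X_1) = (5 + 4 + 2 + 9 + 8 + 4) / 6 = 32/6 = 5.3333
  mean(X_2) = (8 + 3 + 4 + 1 + 9 + 5) / 6 = 30/6 = 5
  x̄ = (5.3333, 5),  deviation x̄ - mu_0 = (5.3333, 5) - (7, 8) = (-1.6667, -3).

Step 2 — sample covariance matrix, S[i,j] = (1/(n-1)) · Σ_k (x_{k,i} - mean_i) · (x_{k,j} - mean_j), divisor n-1 = 5:
  S[X_1,X_1] = ((-0.3333)·(-0.3333) + (-1.3333)·(-1.3333) + (-3.3333)·(-3.3333) + (3.6667)·(3.6667) + (2.6667)·(2.6667) + (-1.3333)·(-1.3333)) / 5 = 35.3333/5 = 7.0667
  S[X_1,X_2] = ((-0.3333)·(3) + (-1.3333)·(-2) + (-3.3333)·(-1) + (3.6667)·(-4) + (2.6667)·(4) + (-1.3333)·(0)) / 5 = 1/5 = 0.2
  S[X_2,X_2] = ((3)·(3) + (-2)·(-2) + (-1)·(-1) + (-4)·(-4) + (4)·(4) + (0)·(0)) / 5 = 46/5 = 9.2
  S = [[7.0667, 0.2],
 [0.2, 9.2]].

Step 3 — invert S. det(S) = 7.0667·9.2 - (0.2)² = 64.9733.
  S^{-1} = (1/det) · [[d, -b], [-b, a]] = [[0.1416, -0.0031],
 [-0.0031, 0.1088]].

Step 4 — quadratic form (x̄ - mu_0)^T · S^{-1} · (x̄ - mu_0):
  S^{-1} · (x̄ - mu_0) = (-0.2268, -0.3212),
  (x̄ - mu_0)^T · [...] = (-1.6667)·(-0.2268) + (-3)·(-0.3212) = 1.3414.

Step 5 — scale by n: T² = 6 · 1.3414 = 8.0484.

T² ≈ 8.0484


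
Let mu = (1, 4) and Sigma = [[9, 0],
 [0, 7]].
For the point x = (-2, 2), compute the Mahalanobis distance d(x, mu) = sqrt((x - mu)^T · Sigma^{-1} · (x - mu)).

Step 1 — centre the observation: (x - mu) = (-3, -2).

Step 2 — invert Sigma. det(Sigma) = 9·7 - (0)² = 63.
  Sigma^{-1} = (1/det) · [[d, -b], [-b, a]] = [[0.1111, 0],
 [0, 0.1429]].

Step 3 — form the quadratic (x - mu)^T · Sigma^{-1} · (x - mu):
  Sigma^{-1} · (x - mu) = (-0.3333, -0.2857).
  (x - mu)^T · [Sigma^{-1} · (x - mu)] = (-3)·(-0.3333) + (-2)·(-0.2857) = 1.5714.

Step 4 — take square root: d = √(1.5714) ≈ 1.2536.

d(x, mu) = √(1.5714) ≈ 1.2536


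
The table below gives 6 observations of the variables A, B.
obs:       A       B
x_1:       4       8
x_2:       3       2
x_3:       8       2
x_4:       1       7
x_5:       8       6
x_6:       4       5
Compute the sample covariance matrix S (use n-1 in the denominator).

Step 1 — column means:
  mean(A) = (4 + 3 + 8 + 1 + 8 + 4) / 6 = 28/6 = 4.6667
  mean(B) = (8 + 2 + 2 + 7 + 6 + 5) / 6 = 30/6 = 5

Step 2 — sample covariance S[i,j] = (1/(n-1)) · Σ_k (x_{k,i} - mean_i) · (x_{k,j} - mean_j), with n-1 = 5.
  S[A,A] = ((-0.6667)·(-0.6667) + (-1.6667)·(-1.6667) + (3.3333)·(3.3333) + (-3.6667)·(-3.6667) + (3.3333)·(3.3333) + (-0.6667)·(-0.6667)) / 5 = 39.3333/5 = 7.8667
  S[A,B] = ((-0.6667)·(3) + (-1.6667)·(-3) + (3.3333)·(-3) + (-3.6667)·(2) + (3.3333)·(1) + (-0.6667)·(0)) / 5 = -11/5 = -2.2
  S[B,B] = ((3)·(3) + (-3)·(-3) + (-3)·(-3) + (2)·(2) + (1)·(1) + (0)·(0)) / 5 = 32/5 = 6.4

S is symmetric (S[j,i] = S[i,j]). Assembling:

S = [[7.8667, -2.2],
 [-2.2, 6.4]]


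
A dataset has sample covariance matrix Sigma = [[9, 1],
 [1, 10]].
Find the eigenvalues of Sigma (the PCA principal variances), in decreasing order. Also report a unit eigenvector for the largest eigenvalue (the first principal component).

Step 1 — characteristic polynomial of 2×2 Sigma:
  det(Sigma - λI) = λ² - trace · λ + det = 0.
  trace = 9 + 10 = 19, det = 9·10 - (1)² = 89.
Step 2 — discriminant:
  Δ = trace² - 4·det = 361 - 356 = 5.
Step 3 — eigenvalues:
  λ = (trace ± √Δ)/2 = (19 ± 2.2361)/2,
  λ_1 = 10.618,  λ_2 = 8.382.

Step 4 — unit eigenvector for λ_1: solve (Sigma - λ_1 I)v = 0. First row:
  (9 - 10.618)·v_x + (1)·v_y = 0, i.e. (-1.618)·v_x + (1)·v_y = 0,
  so v ∝ (b, λ_1 - a) = (1, 1.618) = u.
  ||u|| = √((1)² + (1.618)²) = √(3.618) ≈ 1.9021,
  v_1 = u/||u|| ≈ (0.5257, 0.8507) (||v_1|| = 1).

λ_1 = 10.618,  λ_2 = 8.382;  v_1 ≈ (0.5257, 0.8507)


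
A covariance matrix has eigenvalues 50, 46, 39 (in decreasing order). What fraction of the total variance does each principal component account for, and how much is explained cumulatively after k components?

Step 1 — total variance = trace(Sigma) = Σ λ_i = 50 + 46 + 39 = 135.

Step 2 — fraction explained by component i = λ_i / Σ λ:
  PC1: 50/135 = 0.3704
  PC2: 46/135 = 0.3407
  PC3: 39/135 = 0.2889

Step 3 — cumulative fraction after k components = (λ_1 + ... + λ_k) / Σ λ:
  k = 1: 50/135 = 0.3704
  k = 2: (50 + 46)/135 = 96/135 = 0.7111
  k = 3: (50 + 46 + 39)/135 = 135/135 = 1

Summary (fraction, with percent):

explained: PC1 0.3704 (37.04%), PC2 0.3407 (34.07%), PC3 0.2889 (28.89%);  cumulative: 0.3704, 0.7111, 1


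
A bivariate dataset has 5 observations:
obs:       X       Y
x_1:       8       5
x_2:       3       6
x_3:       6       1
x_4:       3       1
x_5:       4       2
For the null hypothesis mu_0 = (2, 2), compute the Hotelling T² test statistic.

Step 1 — sample mean vector:
  mean(X) = (8 + 3 + 6 + 3 + 4) / 5 = 24/5 = 4.8
  mean(Y) = (5 + 6 + 1 + 1 + 2) / 5 = 15/5 = 3
  x̄ = (4.8, 3),  deviation x̄ - mu_0 = (4.8, 3) - (2, 2) = (2.8, 1).

Step 2 — sample covariance matrix, S[i,j] = (1/(n-1)) · Σ_k (x_{k,i} - mean_i) · (x_{k,j} - mean_j), divisor n-1 = 4:
  S[X,X] = ((3.2)·(3.2) + (-1.8)·(-1.8) + (1.2)·(1.2) + (-1.8)·(-1.8) + (-0.8)·(-0.8)) / 4 = 18.8/4 = 4.7
  S[X,Y] = ((3.2)·(2) + (-1.8)·(3) + (1.2)·(-2) + (-1.8)·(-2) + (-0.8)·(-1)) / 4 = 3/4 = 0.75
  S[Y,Y] = ((2)·(2) + (3)·(3) + (-2)·(-2) + (-2)·(-2) + (-1)·(-1)) / 4 = 22/4 = 5.5
  S = [[4.7, 0.75],
 [0.75, 5.5]].

Step 3 — invert S. det(S) = 4.7·5.5 - (0.75)² = 25.2875.
  S^{-1} = (1/det) · [[d, -b], [-b, a]] = [[0.2175, -0.0297],
 [-0.0297, 0.1859]].

Step 4 — quadratic form (x̄ - mu_0)^T · S^{-1} · (x̄ - mu_0):
  S^{-1} · (x̄ - mu_0) = (0.5793, 0.1028),
  (x̄ - mu_0)^T · [...] = (2.8)·(0.5793) + (1)·(0.1028) = 1.725.

Step 5 — scale by n: T² = 5 · 1.725 = 8.6248.

T² ≈ 8.6248


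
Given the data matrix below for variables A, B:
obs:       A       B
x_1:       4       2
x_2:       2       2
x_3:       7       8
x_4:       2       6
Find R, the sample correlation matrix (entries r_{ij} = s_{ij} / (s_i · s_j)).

Step 1 — column means:
  mean(A) = (4 + 2 + 7 + 2) / 4 = 15/4 = 3.75
  mean(B) = (2 + 2 + 8 + 6) / 4 = 18/4 = 4.5

Step 2 — sample variances and covariances s[i,j] = (1/(n-1)) · Σ_k (x_{k,i} - mean_i) · (x_{k,j} - mean_j), with n-1 = 3:
  s[A,A] = ((0.25)·(0.25) + (-1.75)·(-1.75) + (3.25)·(3.25) + (-1.75)·(-1.75)) / 3 = 16.75/3 = 5.5833
  s[A,B] = ((0.25)·(-2.5) + (-1.75)·(-2.5) + (3.25)·(3.5) + (-1.75)·(1.5)) / 3 = 12.5/3 = 4.1667
  s[B,B] = ((-2.5)·(-2.5) + (-2.5)·(-2.5) + (3.5)·(3.5) + (1.5)·(1.5)) / 3 = 27/3 = 9
  Sample standard deviations s_i = √(s[i,i]):
  s(A) = √(5.5833) = 2.3629
  s(B) = √(9) = 3

Step 3 — r_{ij} = s_{ij} / (s_i · s_j):
  r[A,A] = 1 (diagonal).
  r[A,B] = 4.1667 / (2.3629 · 3) = 4.1667 / 7.0887 = 0.5878
  r[B,B] = 1 (diagonal).

R is symmetric with unit diagonal. Assembling:

R = [[1, 0.5878],
 [0.5878, 1]]


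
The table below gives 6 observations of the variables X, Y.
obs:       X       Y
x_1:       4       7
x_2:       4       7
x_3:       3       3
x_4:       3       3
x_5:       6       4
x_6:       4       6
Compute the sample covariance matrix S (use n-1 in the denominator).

Step 1 — column means:
  mean(X) = (4 + 4 + 3 + 3 + 6 + 4) / 6 = 24/6 = 4
  mean(Y) = (7 + 7 + 3 + 3 + 4 + 6) / 6 = 30/6 = 5

Step 2 — sample covariance S[i,j] = (1/(n-1)) · Σ_k (x_{k,i} - mean_i) · (x_{k,j} - mean_j), with n-1 = 5.
  S[X,X] = ((0)·(0) + (0)·(0) + (-1)·(-1) + (-1)·(-1) + (2)·(2) + (0)·(0)) / 5 = 6/5 = 1.2
  S[X,Y] = ((0)·(2) + (0)·(2) + (-1)·(-2) + (-1)·(-2) + (2)·(-1) + (0)·(1)) / 5 = 2/5 = 0.4
  S[Y,Y] = ((2)·(2) + (2)·(2) + (-2)·(-2) + (-2)·(-2) + (-1)·(-1) + (1)·(1)) / 5 = 18/5 = 3.6

S is symmetric (S[j,i] = S[i,j]). Assembling:

S = [[1.2, 0.4],
 [0.4, 3.6]]


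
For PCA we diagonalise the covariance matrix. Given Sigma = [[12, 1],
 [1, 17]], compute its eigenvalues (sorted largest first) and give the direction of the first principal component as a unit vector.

Step 1 — characteristic polynomial of 2×2 Sigma:
  det(Sigma - λI) = λ² - trace · λ + det = 0.
  trace = 12 + 17 = 29, det = 12·17 - (1)² = 203.
Step 2 — discriminant:
  Δ = trace² - 4·det = 841 - 812 = 29.
Step 3 — eigenvalues:
  λ = (trace ± √Δ)/2 = (29 ± 5.3852)/2,
  λ_1 = 17.1926,  λ_2 = 11.8074.

Step 4 — unit eigenvector for λ_1: solve (Sigma - λ_1 I)v = 0. First row:
  (12 - 17.1926)·v_x + (1)·v_y = 0, i.e. (-5.1926)·v_x + (1)·v_y = 0,
  so v ∝ (b, λ_1 - a) = (1, 5.1926) = u.
  ||u|| = √((1)² + (5.1926)²) = √(27.9629) ≈ 5.288,
  v_1 = u/||u|| ≈ (0.1891, 0.982) (||v_1|| = 1).

λ_1 = 17.1926,  λ_2 = 11.8074;  v_1 ≈ (0.1891, 0.982)


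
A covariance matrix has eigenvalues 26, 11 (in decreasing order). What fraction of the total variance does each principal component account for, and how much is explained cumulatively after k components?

Step 1 — total variance = trace(Sigma) = Σ λ_i = 26 + 11 = 37.

Step 2 — fraction explained by component i = λ_i / Σ λ:
  PC1: 26/37 = 0.7027
  PC2: 11/37 = 0.2973

Step 3 — cumulative fraction after k components = (λ_1 + ... + λ_k) / Σ λ:
  k = 1: 26/37 = 0.7027
  k = 2: (26 + 11)/37 = 37/37 = 1

Summary (fraction, with percent):

explained: PC1 0.7027 (70.27%), PC2 0.2973 (29.73%);  cumulative: 0.7027, 1


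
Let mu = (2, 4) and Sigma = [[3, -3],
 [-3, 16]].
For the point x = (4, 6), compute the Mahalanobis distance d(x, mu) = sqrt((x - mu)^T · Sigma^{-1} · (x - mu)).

Step 1 — centre the observation: (x - mu) = (2, 2).

Step 2 — invert Sigma. det(Sigma) = 3·16 - (-3)² = 39.
  Sigma^{-1} = (1/det) · [[d, -b], [-b, a]] = [[0.4103, 0.0769],
 [0.0769, 0.0769]].

Step 3 — form the quadratic (x - mu)^T · Sigma^{-1} · (x - mu):
  Sigma^{-1} · (x - mu) = (0.9744, 0.3077).
  (x - mu)^T · [Sigma^{-1} · (x - mu)] = (2)·(0.9744) + (2)·(0.3077) = 2.5641.

Step 4 — take square root: d = √(2.5641) ≈ 1.6013.

d(x, mu) = √(2.5641) ≈ 1.6013


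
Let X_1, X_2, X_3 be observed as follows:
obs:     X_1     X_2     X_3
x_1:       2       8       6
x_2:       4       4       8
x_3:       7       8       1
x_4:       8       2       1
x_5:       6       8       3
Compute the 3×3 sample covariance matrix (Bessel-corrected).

Step 1 — column means:
  mean(X_1) = (2 + 4 + 7 + 8 + 6) / 5 = 27/5 = 5.4
  mean(X_2) = (8 + 4 + 8 + 2 + 8) / 5 = 30/5 = 6
  mean(X_3) = (6 + 8 + 1 + 1 + 3) / 5 = 19/5 = 3.8

Step 2 — sample covariance S[i,j] = (1/(n-1)) · Σ_k (x_{k,i} - mean_i) · (x_{k,j} - mean_j), with n-1 = 4.
  S[X_1,X_1] = ((-3.4)·(-3.4) + (-1.4)·(-1.4) + (1.6)·(1.6) + (2.6)·(2.6) + (0.6)·(0.6)) / 4 = 23.2/4 = 5.8
  S[X_1,X_2] = ((-3.4)·(2) + (-1.4)·(-2) + (1.6)·(2) + (2.6)·(-4) + (0.6)·(2)) / 4 = -10/4 = -2.5
  S[X_1,X_3] = ((-3.4)·(2.2) + (-1.4)·(4.2) + (1.6)·(-2.8) + (2.6)·(-2.8) + (0.6)·(-0.8)) / 4 = -25.6/4 = -6.4
  S[X_2,X_2] = ((2)·(2) + (-2)·(-2) + (2)·(2) + (-4)·(-4) + (2)·(2)) / 4 = 32/4 = 8
  S[X_2,X_3] = ((2)·(2.2) + (-2)·(4.2) + (2)·(-2.8) + (-4)·(-2.8) + (2)·(-0.8)) / 4 = 0/4 = 0
  S[X_3,X_3] = ((2.2)·(2.2) + (4.2)·(4.2) + (-2.8)·(-2.8) + (-2.8)·(-2.8) + (-0.8)·(-0.8)) / 4 = 38.8/4 = 9.7

S is symmetric (S[j,i] = S[i,j]). Assembling:

S = [[5.8, -2.5, -6.4],
 [-2.5, 8, 0],
 [-6.4, 0, 9.7]]


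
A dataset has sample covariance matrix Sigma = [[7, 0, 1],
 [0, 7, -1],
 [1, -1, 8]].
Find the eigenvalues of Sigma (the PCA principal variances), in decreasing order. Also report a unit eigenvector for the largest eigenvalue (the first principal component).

Step 1 — characteristic polynomial p(λ) = det(λI - Sigma) = λ³ - tr·λ² + c_1·λ - det, where tr = trace, c_1 = sum of the principal 2×2 minors, det = det(Sigma):
  tr = 7 + 7 + 8 = 22,
  c_1 = (7·7 - (0)²) + (7·8 - (1)²) + (7·8 - (-1)²) = 49 + 55 + 55 = 159,
  det = 7·(7·8 - (-1)²) - (0)·((0)·8 - (-1)·(1)) + (1)·((0)·(-1) - 7·(1)) = 7·(55) - (0)·(1) + (1)·(-7) = 378.
  So p(λ) = λ³ - 22λ² + 159λ - 378.
Step 2 — look for an integer root (rational root theorem: any rational root is an integer divisor of 378). Testing λ = 6:
  p(6) = 216 - 792 + 954 - 378 = 0  ✓
  Dividing out (λ - 6): p(λ) = (λ - 6)(λ² - 16λ + 63).
Step 3 — remaining eigenvalues from the quadratic λ² - 16λ + 63 = 0:
  Δ = 16² - 4·63 = 256 - 252 = 4,  λ = (16 ± √4)/2 = (16 ± 2)/2 = 9 or 7.
  Sorted: λ_1 = 9,  λ_2 = 7,  λ_3 = 6  (check: sum = 22 = tr ✓).

Step 4 — unit eigenvector for λ_1 = 9: v spans the null space of (Sigma - λ_1 I), whose rows are
  r_1 = (-2, 0, 1),  r_2 = (0, -2, -1),  r_3 = (1, -1, -1).
  v is orthogonal to every row, so take v ∝ r_1 × r_2 = ((0)·(-1) - (1)·(-2), (1)·(0) - (-2)·(-1), (-2)·(-2) - (0)·(0)) = (2, -2, 4).
  Rescale (divide by 2): u = (1, -1, 2).
  ||u|| = √((1)² + (-1)² + (2)²) = √(6) ≈ 2.4495,  v_1 = u/||u|| ≈ (0.4082, -0.4082, 0.8165) (||v_1|| = 1).

λ_1 = 9,  λ_2 = 7,  λ_3 = 6;  v_1 ≈ (0.4082, -0.4082, 0.8165)


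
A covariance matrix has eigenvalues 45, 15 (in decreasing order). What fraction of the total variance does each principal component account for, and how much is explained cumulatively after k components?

Step 1 — total variance = trace(Sigma) = Σ λ_i = 45 + 15 = 60.

Step 2 — fraction explained by component i = λ_i / Σ λ:
  PC1: 45/60 = 0.75
  PC2: 15/60 = 0.25

Step 3 — cumulative fraction after k components = (λ_1 + ... + λ_k) / Σ λ:
  k = 1: 45/60 = 0.75
  k = 2: (45 + 15)/60 = 60/60 = 1

Summary (fraction, with percent):

explained: PC1 0.75 (75%), PC2 0.25 (25%);  cumulative: 0.75, 1


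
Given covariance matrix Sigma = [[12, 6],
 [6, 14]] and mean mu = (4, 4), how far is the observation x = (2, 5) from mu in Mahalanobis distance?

Step 1 — centre the observation: (x - mu) = (-2, 1).

Step 2 — invert Sigma. det(Sigma) = 12·14 - (6)² = 132.
  Sigma^{-1} = (1/det) · [[d, -b], [-b, a]] = [[0.1061, -0.0455],
 [-0.0455, 0.0909]].

Step 3 — form the quadratic (x - mu)^T · Sigma^{-1} · (x - mu):
  Sigma^{-1} · (x - mu) = (-0.2576, 0.1818).
  (x - mu)^T · [Sigma^{-1} · (x - mu)] = (-2)·(-0.2576) + (1)·(0.1818) = 0.697.

Step 4 — take square root: d = √(0.697) ≈ 0.8348.

d(x, mu) = √(0.697) ≈ 0.8348


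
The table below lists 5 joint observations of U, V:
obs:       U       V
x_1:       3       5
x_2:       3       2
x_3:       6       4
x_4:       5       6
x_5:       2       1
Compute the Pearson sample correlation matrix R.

Step 1 — column means:
  mean(U) = (3 + 3 + 6 + 5 + 2) / 5 = 19/5 = 3.8
  mean(V) = (5 + 2 + 4 + 6 + 1) / 5 = 18/5 = 3.6

Step 2 — sample variances and covariances s[i,j] = (1/(n-1)) · Σ_k (x_{k,i} - mean_i) · (x_{k,j} - mean_j), with n-1 = 4:
  s[U,U] = ((-0.8)·(-0.8) + (-0.8)·(-0.8) + (2.2)·(2.2) + (1.2)·(1.2) + (-1.8)·(-1.8)) / 4 = 10.8/4 = 2.7
  s[U,V] = ((-0.8)·(1.4) + (-0.8)·(-1.6) + (2.2)·(0.4) + (1.2)·(2.4) + (-1.8)·(-2.6)) / 4 = 8.6/4 = 2.15
  s[V,V] = ((1.4)·(1.4) + (-1.6)·(-1.6) + (0.4)·(0.4) + (2.4)·(2.4) + (-2.6)·(-2.6)) / 4 = 17.2/4 = 4.3
  Sample standard deviations s_i = √(s[i,i]):
  s(U) = √(2.7) = 1.6432
  s(V) = √(4.3) = 2.0736

Step 3 — r_{ij} = s_{ij} / (s_i · s_j):
  r[U,U] = 1 (diagonal).
  r[U,V] = 2.15 / (1.6432 · 2.0736) = 2.15 / 3.4073 = 0.631
  r[V,V] = 1 (diagonal).

R is symmetric with unit diagonal. Assembling:

R = [[1, 0.631],
 [0.631, 1]]


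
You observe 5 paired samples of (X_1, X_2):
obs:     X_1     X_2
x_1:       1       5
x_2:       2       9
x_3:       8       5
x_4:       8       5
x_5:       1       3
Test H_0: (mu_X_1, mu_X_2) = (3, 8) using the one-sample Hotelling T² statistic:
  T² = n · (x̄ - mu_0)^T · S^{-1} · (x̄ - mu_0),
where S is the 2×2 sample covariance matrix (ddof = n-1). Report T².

Step 1 — sample mean vector:
  mean(X_1) = (1 + 2 + 8 + 8 + 1) / 5 = 20/5 = 4
  mean(X_2) = (5 + 9 + 5 + 5 + 3) / 5 = 27/5 = 5.4
  x̄ = (4, 5.4),  deviation x̄ - mu_0 = (4, 5.4) - (3, 8) = (1, -2.6).

Step 2 — sample covariance matrix, S[i,j] = (1/(n-1)) · Σ_k (x_{k,i} - mean_i) · (x_{k,j} - mean_j), divisor n-1 = 4:
  S[X_1,X_1] = ((-3)·(-3) + (-2)·(-2) + (4)·(4) + (4)·(4) + (-3)·(-3)) / 4 = 54/4 = 13.5
  S[X_1,X_2] = ((-3)·(-0.4) + (-2)·(3.6) + (4)·(-0.4) + (4)·(-0.4) + (-3)·(-2.4)) / 4 = -2/4 = -0.5
  S[X_2,X_2] = ((-0.4)·(-0.4) + (3.6)·(3.6) + (-0.4)·(-0.4) + (-0.4)·(-0.4) + (-2.4)·(-2.4)) / 4 = 19.2/4 = 4.8
  S = [[13.5, -0.5],
 [-0.5, 4.8]].

Step 3 — invert S. det(S) = 13.5·4.8 - (-0.5)² = 64.55.
  S^{-1} = (1/det) · [[d, -b], [-b, a]] = [[0.0744, 0.0077],
 [0.0077, 0.2091]].

Step 4 — quadratic form (x̄ - mu_0)^T · S^{-1} · (x̄ - mu_0):
  S^{-1} · (x̄ - mu_0) = (0.0542, -0.536),
  (x̄ - mu_0)^T · [...] = (1)·(0.0542) + (-2.6)·(-0.536) = 1.4479.

Step 5 — scale by n: T² = 5 · 1.4479 = 7.2393.

T² ≈ 7.2393


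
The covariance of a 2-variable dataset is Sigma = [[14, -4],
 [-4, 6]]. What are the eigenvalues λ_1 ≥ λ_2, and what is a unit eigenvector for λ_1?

Step 1 — characteristic polynomial of 2×2 Sigma:
  det(Sigma - λI) = λ² - trace · λ + det = 0.
  trace = 14 + 6 = 20, det = 14·6 - (-4)² = 68.
Step 2 — discriminant:
  Δ = trace² - 4·det = 400 - 272 = 128.
Step 3 — eigenvalues:
  λ = (trace ± √Δ)/2 = (20 ± 11.3137)/2,
  λ_1 = 15.6569,  λ_2 = 4.3431.

Step 4 — unit eigenvector for λ_1: solve (Sigma - λ_1 I)v = 0. First row:
  (14 - 15.6569)·v_x + (-4)·v_y = 0, i.e. (-1.6569)·v_x + (-4)·v_y = 0,
  so v ∝ (b, λ_1 - a) = (-4, 1.6569); multiply by -1 so the first entry is positive: u = (4, -1.6569).
  ||u|| = √((4)² + (-1.6569)²) = √(18.7452) ≈ 4.3296,
  v_1 = u/||u|| ≈ (0.9239, -0.3827) (||v_1|| = 1).

λ_1 = 15.6569,  λ_2 = 4.3431;  v_1 ≈ (0.9239, -0.3827)


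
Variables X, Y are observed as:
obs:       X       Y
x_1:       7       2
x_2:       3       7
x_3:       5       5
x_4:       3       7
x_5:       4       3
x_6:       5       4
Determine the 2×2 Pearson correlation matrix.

Step 1 — column means:
  mean(X) = (7 + 3 + 5 + 3 + 4 + 5) / 6 = 27/6 = 4.5
  mean(Y) = (2 + 7 + 5 + 7 + 3 + 4) / 6 = 28/6 = 4.6667

Step 2 — sample variances and covariances s[i,j] = (1/(n-1)) · Σ_k (x_{k,i} - mean_i) · (x_{k,j} - mean_j), with n-1 = 5:
  s[X,X] = ((2.5)·(2.5) + (-1.5)·(-1.5) + (0.5)·(0.5) + (-1.5)·(-1.5) + (-0.5)·(-0.5) + (0.5)·(0.5)) / 5 = 11.5/5 = 2.3
  s[X,Y] = ((2.5)·(-2.6667) + (-1.5)·(2.3333) + (0.5)·(0.3333) + (-1.5)·(2.3333) + (-0.5)·(-1.6667) + (0.5)·(-0.6667)) / 5 = -13/5 = -2.6
  s[Y,Y] = ((-2.6667)·(-2.6667) + (2.3333)·(2.3333) + (0.3333)·(0.3333) + (2.3333)·(2.3333) + (-1.6667)·(-1.6667) + (-0.6667)·(-0.6667)) / 5 = 21.3333/5 = 4.2667
  Sample standard deviations s_i = √(s[i,i]):
  s(X) = √(2.3) = 1.5166
  s(Y) = √(4.2667) = 2.0656

Step 3 — r_{ij} = s_{ij} / (s_i · s_j):
  r[X,X] = 1 (diagonal).
  r[X,Y] = -2.6 / (1.5166 · 2.0656) = -2.6 / 3.1326 = -0.83
  r[Y,Y] = 1 (diagonal).

R is symmetric with unit diagonal. Assembling:

R = [[1, -0.83],
 [-0.83, 1]]


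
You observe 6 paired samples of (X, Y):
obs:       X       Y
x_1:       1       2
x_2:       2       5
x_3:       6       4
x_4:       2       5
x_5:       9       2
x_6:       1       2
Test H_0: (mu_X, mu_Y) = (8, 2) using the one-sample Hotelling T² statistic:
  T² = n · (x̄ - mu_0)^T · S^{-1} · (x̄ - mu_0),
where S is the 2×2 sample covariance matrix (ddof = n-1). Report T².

Step 1 — sample mean vector:
  mean(X) = (1 + 2 + 6 + 2 + 9 + 1) / 6 = 21/6 = 3.5
  mean(Y) = (2 + 5 + 4 + 5 + 2 + 2) / 6 = 20/6 = 3.3333
  x̄ = (3.5, 3.3333),  deviation x̄ - mu_0 = (3.5, 3.3333) - (8, 2) = (-4.5, 1.3333).

Step 2 — sample covariance matrix, S[i,j] = (1/(n-1)) · Σ_k (x_{k,i} - mean_i) · (x_{k,j} - mean_j), divisor n-1 = 5:
  S[X,X] = ((-2.5)·(-2.5) + (-1.5)·(-1.5) + (2.5)·(2.5) + (-1.5)·(-1.5) + (5.5)·(5.5) + (-2.5)·(-2.5)) / 5 = 53.5/5 = 10.7
  S[X,Y] = ((-2.5)·(-1.3333) + (-1.5)·(1.6667) + (2.5)·(0.6667) + (-1.5)·(1.6667) + (5.5)·(-1.3333) + (-2.5)·(-1.3333)) / 5 = -4/5 = -0.8
  S[Y,Y] = ((-1.3333)·(-1.3333) + (1.6667)·(1.6667) + (0.6667)·(0.6667) + (1.6667)·(1.6667) + (-1.3333)·(-1.3333) + (-1.3333)·(-1.3333)) / 5 = 11.3333/5 = 2.2667
  S = [[10.7, -0.8],
 [-0.8, 2.2667]].

Step 3 — invert S. det(S) = 10.7·2.2667 - (-0.8)² = 23.6133.
  S^{-1} = (1/det) · [[d, -b], [-b, a]] = [[0.096, 0.0339],
 [0.0339, 0.4531]].

Step 4 — quadratic form (x̄ - mu_0)^T · S^{-1} · (x̄ - mu_0):
  S^{-1} · (x̄ - mu_0) = (-0.3868, 0.4517),
  (x̄ - mu_0)^T · [...] = (-4.5)·(-0.3868) + (1.3333)·(0.4517) = 2.3428.

Step 5 — scale by n: T² = 6 · 2.3428 = 14.057.

T² ≈ 14.057


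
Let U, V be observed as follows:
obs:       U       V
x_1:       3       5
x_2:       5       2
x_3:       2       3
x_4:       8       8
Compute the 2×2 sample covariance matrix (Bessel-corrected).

Step 1 — column means:
  mean(U) = (3 + 5 + 2 + 8) / 4 = 18/4 = 4.5
  mean(V) = (5 + 2 + 3 + 8) / 4 = 18/4 = 4.5

Step 2 — sample covariance S[i,j] = (1/(n-1)) · Σ_k (x_{k,i} - mean_i) · (x_{k,j} - mean_j), with n-1 = 3.
  S[U,U] = ((-1.5)·(-1.5) + (0.5)·(0.5) + (-2.5)·(-2.5) + (3.5)·(3.5)) / 3 = 21/3 = 7
  S[U,V] = ((-1.5)·(0.5) + (0.5)·(-2.5) + (-2.5)·(-1.5) + (3.5)·(3.5)) / 3 = 14/3 = 4.6667
  S[V,V] = ((0.5)·(0.5) + (-2.5)·(-2.5) + (-1.5)·(-1.5) + (3.5)·(3.5)) / 3 = 21/3 = 7

S is symmetric (S[j,i] = S[i,j]). Assembling:

S = [[7, 4.6667],
 [4.6667, 7]]


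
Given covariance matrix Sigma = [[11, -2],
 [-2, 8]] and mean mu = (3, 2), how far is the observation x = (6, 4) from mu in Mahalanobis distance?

Step 1 — centre the observation: (x - mu) = (3, 2).

Step 2 — invert Sigma. det(Sigma) = 11·8 - (-2)² = 84.
  Sigma^{-1} = (1/det) · [[d, -b], [-b, a]] = [[0.0952, 0.0238],
 [0.0238, 0.131]].

Step 3 — form the quadratic (x - mu)^T · Sigma^{-1} · (x - mu):
  Sigma^{-1} · (x - mu) = (0.3333, 0.3333).
  (x - mu)^T · [Sigma^{-1} · (x - mu)] = (3)·(0.3333) + (2)·(0.3333) = 1.6667.

Step 4 — take square root: d = √(1.6667) ≈ 1.291.

d(x, mu) = √(1.6667) ≈ 1.291


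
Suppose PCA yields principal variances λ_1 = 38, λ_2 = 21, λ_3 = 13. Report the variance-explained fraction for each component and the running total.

Step 1 — total variance = trace(Sigma) = Σ λ_i = 38 + 21 + 13 = 72.

Step 2 — fraction explained by component i = λ_i / Σ λ:
  PC1: 38/72 = 0.5278
  PC2: 21/72 = 0.2917
  PC3: 13/72 = 0.1806

Step 3 — cumulative fraction after k components = (λ_1 + ... + λ_k) / Σ λ:
  k = 1: 38/72 = 0.5278
  k = 2: (38 + 21)/72 = 59/72 = 0.8194
  k = 3: (38 + 21 + 13)/72 = 72/72 = 1

Summary (fraction, with percent):

explained: PC1 0.5278 (52.78%), PC2 0.2917 (29.17%), PC3 0.1806 (18.06%);  cumulative: 0.5278, 0.8194, 1


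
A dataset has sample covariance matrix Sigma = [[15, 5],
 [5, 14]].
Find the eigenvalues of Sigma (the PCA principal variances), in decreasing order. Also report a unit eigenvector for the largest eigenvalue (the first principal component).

Step 1 — characteristic polynomial of 2×2 Sigma:
  det(Sigma - λI) = λ² - trace · λ + det = 0.
  trace = 15 + 14 = 29, det = 15·14 - (5)² = 185.
Step 2 — discriminant:
  Δ = trace² - 4·det = 841 - 740 = 101.
Step 3 — eigenvalues:
  λ = (trace ± √Δ)/2 = (29 ± 10.0499)/2,
  λ_1 = 19.5249,  λ_2 = 9.4751.

Step 4 — unit eigenvector for λ_1: solve (Sigma - λ_1 I)v = 0. First row:
  (15 - 19.5249)·v_x + (5)·v_y = 0, i.e. (-4.5249)·v_x + (5)·v_y = 0,
  so v ∝ (b, λ_1 - a) = (5, 4.5249) = u.
  ||u|| = √((5)² + (4.5249)²) = √(45.4751) ≈ 6.7435,
  v_1 = u/||u|| ≈ (0.7415, 0.671) (||v_1|| = 1).

λ_1 = 19.5249,  λ_2 = 9.4751;  v_1 ≈ (0.7415, 0.671)


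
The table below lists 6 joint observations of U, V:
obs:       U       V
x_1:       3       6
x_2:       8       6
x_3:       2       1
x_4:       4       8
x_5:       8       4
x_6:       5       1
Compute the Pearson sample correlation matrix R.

Step 1 — column means:
  mean(U) = (3 + 8 + 2 + 4 + 8 + 5) / 6 = 30/6 = 5
  mean(V) = (6 + 6 + 1 + 8 + 4 + 1) / 6 = 26/6 = 4.3333

Step 2 — sample variances and covariances s[i,j] = (1/(n-1)) · Σ_k (x_{k,i} - mean_i) · (x_{k,j} - mean_j), with n-1 = 5:
  s[U,U] = ((-2)·(-2) + (3)·(3) + (-3)·(-3) + (-1)·(-1) + (3)·(3) + (0)·(0)) / 5 = 32/5 = 6.4
  s[U,V] = ((-2)·(1.6667) + (3)·(1.6667) + (-3)·(-3.3333) + (-1)·(3.6667) + (3)·(-0.3333) + (0)·(-3.3333)) / 5 = 7/5 = 1.4
  s[V,V] = ((1.6667)·(1.6667) + (1.6667)·(1.6667) + (-3.3333)·(-3.3333) + (3.6667)·(3.6667) + (-0.3333)·(-0.3333) + (-3.3333)·(-3.3333)) / 5 = 41.3333/5 = 8.2667
  Sample standard deviations s_i = √(s[i,i]):
  s(U) = √(6.4) = 2.5298
  s(V) = √(8.2667) = 2.8752

Step 3 — r_{ij} = s_{ij} / (s_i · s_j):
  r[U,U] = 1 (diagonal).
  r[U,V] = 1.4 / (2.5298 · 2.8752) = 1.4 / 7.2737 = 0.1925
  r[V,V] = 1 (diagonal).

R is symmetric with unit diagonal. Assembling:

R = [[1, 0.1925],
 [0.1925, 1]]
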